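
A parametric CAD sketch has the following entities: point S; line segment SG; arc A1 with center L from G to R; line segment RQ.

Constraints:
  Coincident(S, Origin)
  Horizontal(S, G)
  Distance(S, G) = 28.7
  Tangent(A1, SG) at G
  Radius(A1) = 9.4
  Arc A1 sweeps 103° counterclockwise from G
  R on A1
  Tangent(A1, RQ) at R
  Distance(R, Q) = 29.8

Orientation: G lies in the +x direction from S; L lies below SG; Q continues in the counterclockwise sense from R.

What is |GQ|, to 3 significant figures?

40.6

S is at the origin; SG is horizontal with |SG| = 28.7 and G on the +x side, so G = (28.7, 0.00). A1 meets SG tangentially, so LG is at right angles to SG, so L = G + (0, -9.4) = (28.7, -9.40). On A1, G sits at bearing 90° from L; a 103° counterclockwise sweep puts R at bearing 193°, so R = L + 9.4·(cos 193°, sin 193°) = (19.5, -11.5). Since A1 is tangent to RQ there, LR ⟂ RQ, so RQ runs along (−sin 193°, cos 193°); with |RQ| = 29.8, Q = (26.2, -40.6). Then |GQ| = |Q − G| = 40.6.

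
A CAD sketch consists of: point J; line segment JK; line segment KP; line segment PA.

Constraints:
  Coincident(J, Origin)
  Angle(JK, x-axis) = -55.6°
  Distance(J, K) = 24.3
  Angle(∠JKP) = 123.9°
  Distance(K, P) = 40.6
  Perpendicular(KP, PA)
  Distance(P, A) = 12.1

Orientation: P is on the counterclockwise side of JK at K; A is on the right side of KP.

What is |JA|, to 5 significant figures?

63.039

J is at the origin; JK runs at -55.6° with length 24.3, so K = 24.3·(cos -55.6°, sin -55.6°) = (13.729, -20.050). ∠JKP = 123.9°, so KP runs at -55.6° + (180° − 123.9°) = 0.50000° from the x-axis; with |KP| = 40.6, P = K + 40.6·(cos 0.50000°, sin 0.50000°) = (54.327, -19.696). The perpendicularity gives PA at right angles to KP; with |PA| = 12.1 on the right of KP, A = P + 12.1·(0.0087265, -0.99996) = (54.433, -31.795). Then |JA| = |A − J| = 63.039.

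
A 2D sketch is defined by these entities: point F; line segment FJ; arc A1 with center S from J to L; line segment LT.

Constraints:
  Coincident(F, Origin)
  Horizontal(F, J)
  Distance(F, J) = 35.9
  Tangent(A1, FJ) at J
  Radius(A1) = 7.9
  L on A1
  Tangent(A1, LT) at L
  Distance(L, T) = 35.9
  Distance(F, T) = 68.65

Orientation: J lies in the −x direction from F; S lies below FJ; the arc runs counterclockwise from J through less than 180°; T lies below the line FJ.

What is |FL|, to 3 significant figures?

43.4

Checks: ∠(SJ, JF) = 90.00° ✓; |SL| = 7.900 ✓; ∠(SL, LT) = 90.00° ✓; |LT| = 35.90 ✓; |FT| = 68.65 ✓.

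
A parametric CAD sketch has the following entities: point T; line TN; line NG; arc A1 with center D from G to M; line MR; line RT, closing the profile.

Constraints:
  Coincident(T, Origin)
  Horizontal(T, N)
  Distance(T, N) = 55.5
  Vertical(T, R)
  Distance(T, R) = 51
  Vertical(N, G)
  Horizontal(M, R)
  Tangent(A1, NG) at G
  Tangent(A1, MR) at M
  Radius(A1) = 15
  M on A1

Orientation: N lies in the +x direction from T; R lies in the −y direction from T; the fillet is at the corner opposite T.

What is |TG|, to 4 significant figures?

66.15

The virtual corner opposite T is at (55.50, -51.00). Tangency of A1 to NG means the radius DG is perpendicular to NG and tangency of A1 to MR means the radius DM is perpendicular to MR, with radius 15.0, so the center D sits 15.0 in from both sides at D = (40.50, -36.00). That places the tangent points at G = (55.50, -36.00) on NG and M = (40.50, -51.00) on MR. Then |TG| = |G − T| = 66.15.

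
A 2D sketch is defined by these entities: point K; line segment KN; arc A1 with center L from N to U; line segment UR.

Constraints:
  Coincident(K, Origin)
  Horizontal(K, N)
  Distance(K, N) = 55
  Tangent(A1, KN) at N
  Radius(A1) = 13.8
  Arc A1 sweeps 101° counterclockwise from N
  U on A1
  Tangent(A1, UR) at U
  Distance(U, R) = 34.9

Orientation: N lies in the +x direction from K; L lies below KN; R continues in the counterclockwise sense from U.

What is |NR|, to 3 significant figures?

51.2

On A1, N sits at bearing 90° from L; a 101° counterclockwise sweep puts U at bearing 191°, so U = L + 13.8·(cos 191°, sin 191°) = (41.5, -16.4). The tangent condition forces LU to be normal to UR, so UR runs along (−sin 191°, cos 191°); with |UR| = 34.9, R = (48.1, -50.7). Then |NR| = |R − N| = 51.2.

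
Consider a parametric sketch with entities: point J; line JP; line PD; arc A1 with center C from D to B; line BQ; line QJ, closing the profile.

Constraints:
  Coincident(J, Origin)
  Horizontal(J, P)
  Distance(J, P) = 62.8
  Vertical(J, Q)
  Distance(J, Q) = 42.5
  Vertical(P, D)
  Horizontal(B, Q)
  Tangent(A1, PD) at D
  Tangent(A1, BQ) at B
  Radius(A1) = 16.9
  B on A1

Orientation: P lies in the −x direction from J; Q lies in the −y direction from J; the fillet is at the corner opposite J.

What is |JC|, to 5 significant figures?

52.556

J is at the origin; J and P share the same y with |JP| = 62.8 and P on the −x side, so P = (-62.800, 0.0000). J and Q share the same x with |JQ| = 42.5 and Q on the −y side, so Q = (0.0000, -42.500). The virtual corner opposite J is at (-62.800, -42.500). A1 meets PD tangentially, so CD is at right angles to PD and since A1 is tangent to BQ there, CB ⟂ BQ, with radius 16.9, so the center C sits 16.9 in from both sides at C = (-45.900, -25.600). Then |JC| = |C − J| = 52.556.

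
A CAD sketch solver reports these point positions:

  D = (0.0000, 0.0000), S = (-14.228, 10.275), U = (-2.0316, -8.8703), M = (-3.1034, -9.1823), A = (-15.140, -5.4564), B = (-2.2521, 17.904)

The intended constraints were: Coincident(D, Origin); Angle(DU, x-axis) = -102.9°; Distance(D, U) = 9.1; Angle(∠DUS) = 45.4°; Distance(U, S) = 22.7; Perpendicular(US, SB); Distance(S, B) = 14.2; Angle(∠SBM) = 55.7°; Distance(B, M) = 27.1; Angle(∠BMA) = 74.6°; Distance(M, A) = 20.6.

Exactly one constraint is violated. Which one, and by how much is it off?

Distance(M, A) = 20.6 — off by 8.00.

D = (0.00, 0.00) ✓; DU at -102.9° ✓; |DU| = 9.100 ✓; ∠DUS = 45.40° ✓; |US| = 22.70 ✓; ∠(US, SB) = 90.00° ✓; |SB| = 14.20 ✓; ∠SBM = 55.70° ✓; |BM| = 27.10 ✓; ∠BMA = 74.60° ✓; |MA| = 12.60 ✗.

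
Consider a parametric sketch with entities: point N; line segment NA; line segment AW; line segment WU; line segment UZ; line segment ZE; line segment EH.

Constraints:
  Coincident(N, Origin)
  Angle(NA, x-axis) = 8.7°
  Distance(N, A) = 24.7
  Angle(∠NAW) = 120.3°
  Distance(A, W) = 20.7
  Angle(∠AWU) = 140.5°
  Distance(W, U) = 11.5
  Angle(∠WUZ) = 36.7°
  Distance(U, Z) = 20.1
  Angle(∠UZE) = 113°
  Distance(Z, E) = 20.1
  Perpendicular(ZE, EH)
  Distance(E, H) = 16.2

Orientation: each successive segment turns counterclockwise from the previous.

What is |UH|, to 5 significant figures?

28.048

N is at the origin; NA runs at 8.7° with length 24.7, so A = (24.416, 3.7361). ∠NAW = 120.3° gives AW at 68.400° from the x-axis; with |AW| = 20.7, W = (32.036, 22.983). ∠AWU = 140.5° gives WU at 107.90° from the x-axis; with |WU| = 11.5, U = (28.501, 33.926). ∠WUZ = 36.7° gives UZ at -108.80° from the x-axis; with |UZ| = 20.1, Z = (22.024, 14.898). ∠UZE = 113.0° gives ZE at -41.800° from the x-axis; with |ZE| = 20.1, E = (37.008, 1.5009). ZE is perpendicular to EH, so EH runs at 48.200°; with |EH| = 16.2, H = (47.806, 13.578). Then |UH| = |H − U| = 28.048.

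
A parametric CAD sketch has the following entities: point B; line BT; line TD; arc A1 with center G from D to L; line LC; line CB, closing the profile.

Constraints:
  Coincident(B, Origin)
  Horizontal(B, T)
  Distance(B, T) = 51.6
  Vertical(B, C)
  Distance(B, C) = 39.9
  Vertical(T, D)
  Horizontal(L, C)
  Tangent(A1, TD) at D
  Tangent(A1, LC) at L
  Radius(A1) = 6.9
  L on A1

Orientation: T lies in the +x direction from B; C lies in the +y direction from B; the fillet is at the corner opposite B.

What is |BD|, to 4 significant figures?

61.25

B is at the origin; B and T share the same y with |BT| = 51.6 and T on the +x side, so T = (51.60, 0.000). BC is vertical with |BC| = 39.9 and C on the +y side, so C = (0.000, 39.90). The virtual corner opposite B is at (51.60, 39.90). Tangency of A1 to TD means the radius GD is perpendicular to TD and tangency of A1 to LC means the radius GL is perpendicular to LC, with radius 6.9, so the center G sits 6.9 in from both sides at G = (44.70, 33.00). That places the tangent points at D = (51.60, 33.00) on TD and L = (44.70, 39.90) on LC. Then |BD| = |D − B| = 61.25.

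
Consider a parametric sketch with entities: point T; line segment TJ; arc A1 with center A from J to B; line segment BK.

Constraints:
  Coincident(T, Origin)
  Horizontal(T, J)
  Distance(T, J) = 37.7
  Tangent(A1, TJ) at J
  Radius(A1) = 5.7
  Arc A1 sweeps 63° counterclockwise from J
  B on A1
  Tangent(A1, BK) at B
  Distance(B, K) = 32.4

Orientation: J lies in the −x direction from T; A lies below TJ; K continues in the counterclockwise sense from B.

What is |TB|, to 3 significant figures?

42.9

T is at the origin; T and J share the same y with |TJ| = 37.7 and J on the −x side, so J = (-37.7, 0.00). The tangent condition forces AJ to be normal to TJ, so A = J + (0, -5.7) = (-37.7, -5.70). On A1, J sits at bearing 90° from A; a 63° counterclockwise sweep puts B at bearing 153°, so B = A + 5.7·(cos 153°, sin 153°) = (-42.8, -3.11). Then |TB| = |B − T| = 42.9.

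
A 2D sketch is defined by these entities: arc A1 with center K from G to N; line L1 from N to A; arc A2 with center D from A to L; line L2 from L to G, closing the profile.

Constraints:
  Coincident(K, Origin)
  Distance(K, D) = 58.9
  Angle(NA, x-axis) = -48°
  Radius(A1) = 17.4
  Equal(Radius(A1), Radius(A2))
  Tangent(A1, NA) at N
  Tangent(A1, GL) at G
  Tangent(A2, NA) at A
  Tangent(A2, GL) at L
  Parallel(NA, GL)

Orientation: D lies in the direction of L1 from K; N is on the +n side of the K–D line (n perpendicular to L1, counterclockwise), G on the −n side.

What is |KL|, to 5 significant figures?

61.416

The slot axis is L1's direction at -48.0°, so u = (cos -48.0°, sin -48.0°) = (0.66913, -0.74314) and n = (−sin -48.0°, cos -48.0°) = (0.74314, 0.66913). K is at the origin and D lies 58.9 along u from K, so D = 58.9·u = (39.412, -43.771). Tangency of A1 to both parallel lines with radius 17.4 puts N and G at K ± 17.4·n: N = (12.931, 11.643), G = (-12.931, -11.643). Equal radii place A and L the same way about D: A = D + 17.4·n = (52.343, -32.128), L = D − 17.4·n = (26.481, -55.414). Then |KL| = |L − K| = 61.416.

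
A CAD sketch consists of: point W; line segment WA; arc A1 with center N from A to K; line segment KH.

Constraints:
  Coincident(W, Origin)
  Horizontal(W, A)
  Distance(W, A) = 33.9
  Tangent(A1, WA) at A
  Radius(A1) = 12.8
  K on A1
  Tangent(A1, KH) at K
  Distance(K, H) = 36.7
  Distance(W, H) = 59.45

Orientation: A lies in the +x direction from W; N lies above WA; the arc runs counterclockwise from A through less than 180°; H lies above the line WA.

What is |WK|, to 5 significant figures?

49.005

Checks: W.y = 0.00, A.y = 0.00 ✓; |NK| = 12.80 ✓; ∠(NK, KH) = 90.00° ✓; |KH| = 36.70 ✓; |WH| = 59.45 ✓.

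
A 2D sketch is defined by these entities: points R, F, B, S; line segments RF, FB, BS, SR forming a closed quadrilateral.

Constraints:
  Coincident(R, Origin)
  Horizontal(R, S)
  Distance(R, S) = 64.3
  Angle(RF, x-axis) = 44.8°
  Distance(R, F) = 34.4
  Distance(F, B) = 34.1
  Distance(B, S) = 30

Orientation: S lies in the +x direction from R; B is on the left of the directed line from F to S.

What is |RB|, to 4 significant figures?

65.12

R is at the origin; RS is horizontal with |RS| = 64.3 and S in +x, so S = (64.3, 0). RF runs at 44.8° with |RF| = 34.4, so F = (24.41, 24.24). B is determined by |FB| = 34.1 and |BS| = 30.0 together: it lies at the intersection of circle(F, 34.1) and circle(S, 30.0). With |FS| = 46.68, the foot of the radical line on FS is 26.15 from F and the perpendicular offset is √(34.1² − 26.15²) = 21.88. Taking the left-of-FS solution: B = (58.12, 29.36).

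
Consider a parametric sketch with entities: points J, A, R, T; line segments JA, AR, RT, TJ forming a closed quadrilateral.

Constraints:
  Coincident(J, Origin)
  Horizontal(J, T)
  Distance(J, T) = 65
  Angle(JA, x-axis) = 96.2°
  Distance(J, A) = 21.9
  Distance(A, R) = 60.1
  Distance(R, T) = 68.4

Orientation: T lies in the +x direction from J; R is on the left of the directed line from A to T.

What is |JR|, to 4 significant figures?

75.64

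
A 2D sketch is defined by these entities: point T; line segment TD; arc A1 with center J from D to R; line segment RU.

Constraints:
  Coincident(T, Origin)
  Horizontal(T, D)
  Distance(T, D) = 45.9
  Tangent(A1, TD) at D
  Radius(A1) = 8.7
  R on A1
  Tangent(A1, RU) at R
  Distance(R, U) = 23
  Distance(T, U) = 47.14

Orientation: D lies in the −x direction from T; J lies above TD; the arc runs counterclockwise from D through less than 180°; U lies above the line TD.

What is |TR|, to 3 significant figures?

38.1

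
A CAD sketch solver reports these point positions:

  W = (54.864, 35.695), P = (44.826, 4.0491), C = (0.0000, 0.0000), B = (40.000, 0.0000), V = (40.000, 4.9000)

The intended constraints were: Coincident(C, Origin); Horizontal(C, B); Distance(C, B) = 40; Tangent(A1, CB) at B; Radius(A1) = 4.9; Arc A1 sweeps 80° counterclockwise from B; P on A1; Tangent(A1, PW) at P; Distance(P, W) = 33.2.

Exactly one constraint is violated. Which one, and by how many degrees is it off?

Tangent(A1, PW) at P — off by 7.60°.

C = (0.00, 0.00) ✓; C.y = 0.00, B.y = 0.00 ✓; |CB| = 40.00 ✓; ∠(VB, BC) = 90.00° ✓; |VB| = 4.900 ✓; bearing(V→P) − bearing(V→B) = 80.00° ✓; |VP| = 4.900 ✓; ∠(VP, PW) = 97.60° ✗; |PW| = 33.20 ✓.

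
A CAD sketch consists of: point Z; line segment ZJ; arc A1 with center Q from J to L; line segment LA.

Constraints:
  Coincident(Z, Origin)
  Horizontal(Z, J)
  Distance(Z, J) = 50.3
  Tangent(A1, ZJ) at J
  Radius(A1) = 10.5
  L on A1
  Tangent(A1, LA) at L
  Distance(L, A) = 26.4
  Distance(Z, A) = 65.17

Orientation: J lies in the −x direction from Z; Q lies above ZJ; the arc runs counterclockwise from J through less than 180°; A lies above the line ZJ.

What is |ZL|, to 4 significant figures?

43.54

Checks: ∠(QJ, JZ) = 90.00° ✓; |QJ| = 10.50 ✓; |QL| = 10.50 ✓; ∠(QL, LA) = 90.00° ✓; |LA| = 26.40 ✓; |ZA| = 65.17 ✓.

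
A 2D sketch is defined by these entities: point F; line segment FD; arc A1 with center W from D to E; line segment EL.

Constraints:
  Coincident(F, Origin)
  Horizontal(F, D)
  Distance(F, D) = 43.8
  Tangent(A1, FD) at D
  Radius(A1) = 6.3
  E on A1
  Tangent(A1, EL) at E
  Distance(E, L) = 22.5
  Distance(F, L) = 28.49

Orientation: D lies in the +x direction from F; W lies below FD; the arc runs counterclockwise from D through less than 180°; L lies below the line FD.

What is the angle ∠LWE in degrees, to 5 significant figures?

74.358°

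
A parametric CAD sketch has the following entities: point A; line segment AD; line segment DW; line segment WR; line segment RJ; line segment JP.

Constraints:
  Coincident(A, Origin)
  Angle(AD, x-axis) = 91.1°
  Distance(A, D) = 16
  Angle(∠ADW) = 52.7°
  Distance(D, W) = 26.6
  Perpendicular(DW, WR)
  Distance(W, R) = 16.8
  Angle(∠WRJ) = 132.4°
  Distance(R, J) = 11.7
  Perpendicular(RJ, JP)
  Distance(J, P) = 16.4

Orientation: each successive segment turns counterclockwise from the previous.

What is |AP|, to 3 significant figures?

2.80

A is at the origin; AD runs at 91.1° with length 16.0, so D = (-0.307, 16.0). ∠ADW = 52.7° gives DW at -142° from the x-axis; with |DW| = 26.6, W = (-21.2, -0.525). DW is perpendicular to WR, so WR runs at -51.6°; with |WR| = 16.8, R = (-10.7, -13.7). ∠WRJ = 132.4° gives RJ at -4.00° from the x-axis; with |RJ| = 11.7, J = (0.953, -14.5). RJ is perpendicular to JP, so JP runs at 86.0°; with |JP| = 16.4, P = (2.10, 1.85). Then |AP| = |P − A| = 2.80.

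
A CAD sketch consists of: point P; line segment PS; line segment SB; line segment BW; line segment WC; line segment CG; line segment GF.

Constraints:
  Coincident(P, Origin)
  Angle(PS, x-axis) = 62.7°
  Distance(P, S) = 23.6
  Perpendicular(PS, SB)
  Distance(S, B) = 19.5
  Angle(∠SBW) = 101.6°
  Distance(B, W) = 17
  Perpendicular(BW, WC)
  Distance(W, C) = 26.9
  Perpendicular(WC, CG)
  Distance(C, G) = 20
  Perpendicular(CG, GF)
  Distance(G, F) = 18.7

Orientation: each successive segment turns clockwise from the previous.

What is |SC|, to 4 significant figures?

22.33

P is at the origin; PS runs at 62.7° with length 23.6, so S = (10.82, 20.97). The perpendicularity gives SB at right angles to PS, so SB runs at -27.30°; with |SB| = 19.5, B = (28.15, 12.03). ∠SBW = 101.6° gives BW at -105.7° from the x-axis; with |BW| = 17.0, W = (23.55, -4.338). The perpendicularity gives WC at right angles to BW, so WC runs at 164.3°; with |WC| = 26.9, C = (-2.344, 2.941). Then |SC| = |C − S| = 22.33.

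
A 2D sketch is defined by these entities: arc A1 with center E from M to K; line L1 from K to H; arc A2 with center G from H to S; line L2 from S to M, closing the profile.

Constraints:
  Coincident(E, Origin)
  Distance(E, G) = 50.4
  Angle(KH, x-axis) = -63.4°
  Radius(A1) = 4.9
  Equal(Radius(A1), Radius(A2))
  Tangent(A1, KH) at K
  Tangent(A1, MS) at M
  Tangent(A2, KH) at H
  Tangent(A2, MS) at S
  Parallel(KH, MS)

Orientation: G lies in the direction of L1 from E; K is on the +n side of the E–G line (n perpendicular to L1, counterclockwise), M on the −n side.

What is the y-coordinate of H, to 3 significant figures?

-42.9

Tangency of A1 to both parallel lines with radius 4.9 puts K and M at E ± 4.9·n: K = (4.38, 2.19), M = (-4.38, -2.19). Equal radii place H and S the same way about G: H = G + 4.9·n = (26.9, -42.9), S = G − 4.9·n = (18.2, -47.3). So H.y = -42.9.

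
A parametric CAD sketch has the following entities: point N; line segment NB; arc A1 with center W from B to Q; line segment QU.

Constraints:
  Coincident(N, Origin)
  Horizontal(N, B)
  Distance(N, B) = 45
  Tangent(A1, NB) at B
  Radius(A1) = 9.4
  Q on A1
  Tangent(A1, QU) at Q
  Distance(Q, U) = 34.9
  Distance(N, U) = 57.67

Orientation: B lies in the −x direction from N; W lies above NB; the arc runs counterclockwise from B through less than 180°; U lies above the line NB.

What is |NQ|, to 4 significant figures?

36.89

Checks: |WQ| = 9.400 ✓; ∠(WQ, QU) = 90.00° ✓; |QU| = 34.90 ✓; |NU| = 57.67 ✓.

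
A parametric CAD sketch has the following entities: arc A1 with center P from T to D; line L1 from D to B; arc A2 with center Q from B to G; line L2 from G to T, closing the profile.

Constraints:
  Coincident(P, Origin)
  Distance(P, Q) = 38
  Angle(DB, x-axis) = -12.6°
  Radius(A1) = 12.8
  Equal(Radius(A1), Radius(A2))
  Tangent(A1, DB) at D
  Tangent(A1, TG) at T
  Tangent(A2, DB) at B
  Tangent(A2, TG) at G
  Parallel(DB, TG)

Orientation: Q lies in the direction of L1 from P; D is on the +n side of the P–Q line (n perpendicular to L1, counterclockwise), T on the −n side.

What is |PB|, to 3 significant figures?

40.1

The slot axis is L1's direction at -12.6°, so u = (cos -12.6°, sin -12.6°) = (0.976, -0.218) and n = (−sin -12.6°, cos -12.6°) = (0.218, 0.976). P is at the origin and Q lies 38.0 along u from P, so Q = 38.0·u = (37.1, -8.29). Tangency of A1 to both parallel lines with radius 12.8 puts D and T at P ± 12.8·n: D = (2.79, 12.5), T = (-2.79, -12.5). Equal radii place B and G the same way about Q: B = Q + 12.8·n = (39.9, 4.20), G = Q − 12.8·n = (34.3, -20.8). Then |PB| = |B − P| = 40.1.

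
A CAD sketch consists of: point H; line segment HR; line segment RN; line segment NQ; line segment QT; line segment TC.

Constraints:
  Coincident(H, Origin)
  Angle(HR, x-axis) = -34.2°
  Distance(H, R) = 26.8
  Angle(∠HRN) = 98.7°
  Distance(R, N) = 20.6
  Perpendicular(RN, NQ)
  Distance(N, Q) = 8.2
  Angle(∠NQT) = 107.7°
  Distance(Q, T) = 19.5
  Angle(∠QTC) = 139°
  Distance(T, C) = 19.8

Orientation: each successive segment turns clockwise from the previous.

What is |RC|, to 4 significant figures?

17.35

∠NQT = 107.7° gives QT at 82.20° from the x-axis; with |QT| = 19.5, T = (8.542, -10.81). ∠QTC = 139.0° gives TC at 41.20° from the x-axis; with |TC| = 19.8, C = (23.44, 2.235). Then |RC| = |C − R| = 17.35.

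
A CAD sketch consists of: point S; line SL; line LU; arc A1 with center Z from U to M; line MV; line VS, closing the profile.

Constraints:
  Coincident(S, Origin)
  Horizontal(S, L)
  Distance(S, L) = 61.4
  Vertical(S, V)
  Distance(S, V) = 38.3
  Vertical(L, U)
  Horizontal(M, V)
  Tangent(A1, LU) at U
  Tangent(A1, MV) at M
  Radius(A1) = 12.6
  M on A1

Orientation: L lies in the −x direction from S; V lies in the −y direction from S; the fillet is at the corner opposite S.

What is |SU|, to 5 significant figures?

66.562

S is at the origin; SL is horizontal with |SL| = 61.4 and L on the −x side, so L = (-61.400, 0.0000). S and V share the same x with |SV| = 38.3 and V on the −y side, so V = (0.0000, -38.300). The virtual corner opposite S is at (-61.400, -38.300). Tangency of A1 to LU means the radius ZU is perpendicular to LU and A1 meets MV tangentially, so ZM is at right angles to MV, with radius 12.6, so the center Z sits 12.6 in from both sides at Z = (-48.800, -25.700). That places the tangent points at U = (-61.400, -25.700) on LU and M = (-48.800, -38.300) on MV. Then |SU| = |U − S| = 66.562.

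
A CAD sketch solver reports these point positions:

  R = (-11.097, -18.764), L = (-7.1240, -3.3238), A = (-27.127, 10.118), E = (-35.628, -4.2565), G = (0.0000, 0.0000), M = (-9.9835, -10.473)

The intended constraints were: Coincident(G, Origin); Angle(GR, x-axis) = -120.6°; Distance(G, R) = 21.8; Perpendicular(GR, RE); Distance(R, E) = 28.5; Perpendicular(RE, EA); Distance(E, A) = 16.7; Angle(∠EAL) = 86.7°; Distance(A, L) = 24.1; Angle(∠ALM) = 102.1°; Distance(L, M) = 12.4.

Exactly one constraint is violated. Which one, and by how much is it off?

Distance(L, M) = 12.4 — off by 4.70.

G = (0.00, 0.00) ✓; GR at -120.6° ✓; |GR| = 21.80 ✓; ∠(GR, RE) = 90.00° ✓; |RE| = 28.50 ✓; ∠(RE, EA) = 90.00° ✓; |EA| = 16.70 ✓; ∠EAL = 86.70° ✓; |AL| = 24.10 ✓; ∠ALM = 102.1° ✓; |LM| = 7.700 ✗.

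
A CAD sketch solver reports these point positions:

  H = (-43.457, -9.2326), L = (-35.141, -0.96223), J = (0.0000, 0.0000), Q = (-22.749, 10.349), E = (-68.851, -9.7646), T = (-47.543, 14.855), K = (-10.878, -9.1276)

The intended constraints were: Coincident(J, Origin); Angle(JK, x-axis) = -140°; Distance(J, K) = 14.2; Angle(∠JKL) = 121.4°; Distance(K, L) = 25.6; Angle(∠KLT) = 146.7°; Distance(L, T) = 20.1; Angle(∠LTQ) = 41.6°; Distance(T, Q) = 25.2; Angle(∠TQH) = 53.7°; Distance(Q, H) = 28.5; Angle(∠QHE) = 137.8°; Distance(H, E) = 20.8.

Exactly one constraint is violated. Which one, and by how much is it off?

Distance(H, E) = 20.8 — off by 4.60.

J = (0.00, 0.00) ✓; JK at -140.0° ✓; |JK| = 14.20 ✓; ∠JKL = 121.4° ✓; |KL| = 25.60 ✓; ∠KLT = 146.7° ✓; |LT| = 20.10 ✓; ∠LTQ = 41.60° ✓; |TQ| = 25.20 ✓; ∠TQH = 53.70° ✓; |QH| = 28.50 ✓; ∠QHE = 137.8° ✓; |HE| = 25.40 ✗.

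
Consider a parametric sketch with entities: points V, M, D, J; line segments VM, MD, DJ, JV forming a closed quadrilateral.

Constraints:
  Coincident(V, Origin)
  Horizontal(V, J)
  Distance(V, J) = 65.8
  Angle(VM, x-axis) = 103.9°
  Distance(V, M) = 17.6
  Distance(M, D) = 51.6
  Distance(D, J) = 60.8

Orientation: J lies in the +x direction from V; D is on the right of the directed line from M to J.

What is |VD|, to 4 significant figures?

34.17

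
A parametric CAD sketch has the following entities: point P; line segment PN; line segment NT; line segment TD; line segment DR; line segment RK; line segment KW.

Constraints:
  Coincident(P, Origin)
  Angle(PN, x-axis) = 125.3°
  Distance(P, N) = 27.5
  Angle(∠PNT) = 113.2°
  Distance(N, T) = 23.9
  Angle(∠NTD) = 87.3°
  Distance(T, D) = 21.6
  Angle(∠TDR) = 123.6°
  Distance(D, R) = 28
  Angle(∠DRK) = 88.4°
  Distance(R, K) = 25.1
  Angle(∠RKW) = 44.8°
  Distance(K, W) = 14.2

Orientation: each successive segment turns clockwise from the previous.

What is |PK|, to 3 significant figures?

11.5

P is at the origin; PN runs at 125.3° with length 27.5, so N = (-15.9, 22.4). ∠PNT = 113.2° gives NT at 58.5° from the x-axis; with |NT| = 23.9, T = (-3.40, 42.8). ∠NTD = 87.3° gives TD at -34.2° from the x-axis; with |TD| = 21.6, D = (14.5, 30.7). ∠TDR = 123.6° gives DR at -90.6° from the x-axis; with |DR| = 28.0, R = (14.2, 2.68). ∠DRK = 88.4° gives RK at 178° from the x-axis; with |RK| = 25.1, K = (-10.9, 3.65). Then |PK| = |K − P| = 11.5.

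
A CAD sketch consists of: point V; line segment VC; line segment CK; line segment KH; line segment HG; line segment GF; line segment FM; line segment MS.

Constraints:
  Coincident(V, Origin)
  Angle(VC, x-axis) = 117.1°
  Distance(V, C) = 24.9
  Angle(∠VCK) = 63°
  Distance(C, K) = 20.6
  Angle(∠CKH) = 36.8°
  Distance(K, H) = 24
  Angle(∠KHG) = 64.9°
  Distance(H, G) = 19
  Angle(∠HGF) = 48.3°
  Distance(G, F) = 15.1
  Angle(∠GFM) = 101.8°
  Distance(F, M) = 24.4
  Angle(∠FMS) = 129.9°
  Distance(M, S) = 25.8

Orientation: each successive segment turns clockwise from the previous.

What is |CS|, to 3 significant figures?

41.7

∠GFM = 101.8° gives FM at -108° from the x-axis; with |FM| = 24.4, M = (-8.31, -4.33). ∠FMS = 129.9° gives MS at -158° from the x-axis; with |MS| = 25.8, S = (-32.3, -13.9). Then |CS| = |S − C| = 41.7.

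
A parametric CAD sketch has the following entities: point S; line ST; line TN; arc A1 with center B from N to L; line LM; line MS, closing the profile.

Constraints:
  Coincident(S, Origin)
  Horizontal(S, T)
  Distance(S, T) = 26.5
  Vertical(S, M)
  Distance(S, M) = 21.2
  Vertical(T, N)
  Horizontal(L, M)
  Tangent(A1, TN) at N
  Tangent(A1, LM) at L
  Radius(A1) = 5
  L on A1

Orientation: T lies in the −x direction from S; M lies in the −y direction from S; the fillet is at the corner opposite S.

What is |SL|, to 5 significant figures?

30.194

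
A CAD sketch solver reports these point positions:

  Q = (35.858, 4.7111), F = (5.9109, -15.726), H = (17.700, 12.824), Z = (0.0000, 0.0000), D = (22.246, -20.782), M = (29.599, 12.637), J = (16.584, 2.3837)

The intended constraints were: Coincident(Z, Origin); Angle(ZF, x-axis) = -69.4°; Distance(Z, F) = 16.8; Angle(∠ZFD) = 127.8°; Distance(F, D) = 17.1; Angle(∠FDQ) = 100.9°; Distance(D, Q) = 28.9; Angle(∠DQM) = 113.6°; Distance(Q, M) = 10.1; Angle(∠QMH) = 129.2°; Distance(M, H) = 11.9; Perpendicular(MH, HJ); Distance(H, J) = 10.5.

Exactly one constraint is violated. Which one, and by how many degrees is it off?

Perpendicular(MH, HJ) — off by 5.20°.

Z = (0.00, 0.00) ✓; ZF at -69.40° ✓; |ZF| = 16.80 ✓; ∠ZFD = 127.8° ✓; |FD| = 17.10 ✓; ∠FDQ = 100.9° ✓; |DQ| = 28.90 ✓; ∠DQM = 113.6° ✓; |QM| = 10.10 ✓; ∠QMH = 129.2° ✓; |MH| = 11.90 ✓; ∠(MH, HJ) = 84.80° ✗; |HJ| = 10.50 ✓.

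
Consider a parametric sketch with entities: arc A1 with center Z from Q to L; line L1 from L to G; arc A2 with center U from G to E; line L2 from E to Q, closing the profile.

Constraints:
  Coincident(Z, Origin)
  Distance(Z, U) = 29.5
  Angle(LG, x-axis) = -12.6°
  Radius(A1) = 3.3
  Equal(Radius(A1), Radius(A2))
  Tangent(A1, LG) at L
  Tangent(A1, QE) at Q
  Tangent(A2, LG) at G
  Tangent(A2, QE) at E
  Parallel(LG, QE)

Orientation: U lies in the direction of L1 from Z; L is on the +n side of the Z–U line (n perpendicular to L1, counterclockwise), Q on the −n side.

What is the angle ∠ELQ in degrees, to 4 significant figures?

77.39°

Tangency of A1 to both parallel lines with radius 3.3 puts L and Q at Z ± 3.3·n: L = (0.7199, 3.221), Q = (-0.7199, -3.221). Equal radii place G and E the same way about U: G = U + 3.3·n = (29.51, -3.215), E = U − 3.3·n = (28.07, -9.656). Then cos ∠ELQ = LE·LQ / (|LE||LQ|), giving 77.39°.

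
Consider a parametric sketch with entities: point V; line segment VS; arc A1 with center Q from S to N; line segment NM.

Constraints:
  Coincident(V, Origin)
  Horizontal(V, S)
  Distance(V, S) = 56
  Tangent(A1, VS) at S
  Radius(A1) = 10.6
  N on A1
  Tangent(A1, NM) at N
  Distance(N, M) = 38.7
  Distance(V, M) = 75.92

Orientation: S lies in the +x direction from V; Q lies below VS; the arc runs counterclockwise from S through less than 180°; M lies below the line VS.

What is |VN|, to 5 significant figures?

47.766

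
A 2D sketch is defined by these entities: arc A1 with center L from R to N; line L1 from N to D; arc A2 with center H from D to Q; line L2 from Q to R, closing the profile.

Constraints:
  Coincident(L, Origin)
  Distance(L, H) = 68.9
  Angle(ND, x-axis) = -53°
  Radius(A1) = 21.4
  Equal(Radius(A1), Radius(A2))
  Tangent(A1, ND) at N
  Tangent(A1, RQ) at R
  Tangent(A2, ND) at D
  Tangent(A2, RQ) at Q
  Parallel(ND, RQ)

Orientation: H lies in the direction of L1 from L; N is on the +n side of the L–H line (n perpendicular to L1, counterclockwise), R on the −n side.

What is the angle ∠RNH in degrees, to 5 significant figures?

72.745°

The slot axis is L1's direction at -53.0°, so u = (cos -53.0°, sin -53.0°) = (0.60182, -0.79864) and n = (−sin -53.0°, cos -53.0°) = (0.79864, 0.60182). L is at the origin and H lies 68.9 along u from L, so H = 68.9·u = (41.465, -55.026). Tangency of A1 to both parallel lines with radius 21.4 puts N and R at L ± 21.4·n: N = (17.091, 12.879), R = (-17.091, -12.879). Then cos ∠RNH = NR·NH / (|NR||NH|), giving 72.745°.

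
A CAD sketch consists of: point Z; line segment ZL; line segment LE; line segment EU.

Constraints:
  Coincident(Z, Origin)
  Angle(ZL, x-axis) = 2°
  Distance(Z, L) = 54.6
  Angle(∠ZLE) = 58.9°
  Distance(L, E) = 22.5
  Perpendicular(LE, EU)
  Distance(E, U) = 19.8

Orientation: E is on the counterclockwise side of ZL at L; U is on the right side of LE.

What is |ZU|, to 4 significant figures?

66.80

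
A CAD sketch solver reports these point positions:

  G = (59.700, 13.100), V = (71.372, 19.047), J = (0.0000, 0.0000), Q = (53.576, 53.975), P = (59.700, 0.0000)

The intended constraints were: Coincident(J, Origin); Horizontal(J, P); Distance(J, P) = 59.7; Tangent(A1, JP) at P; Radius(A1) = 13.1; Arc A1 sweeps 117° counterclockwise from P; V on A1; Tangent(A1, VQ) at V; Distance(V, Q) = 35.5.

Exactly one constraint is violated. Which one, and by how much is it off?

Distance(V, Q) = 35.5 — off by 3.70.

J = (0.00, 0.00) ✓; J.y = 0.00, P.y = 0.00 ✓; |JP| = 59.70 ✓; ∠(GP, PJ) = 90.00° ✓; |GP| = 13.10 ✓; bearing(G→V) − bearing(G→P) = 117.0° ✓; |GV| = 13.10 ✓; ∠(GV, VQ) = 90.00° ✓; |VQ| = 39.20 ✗.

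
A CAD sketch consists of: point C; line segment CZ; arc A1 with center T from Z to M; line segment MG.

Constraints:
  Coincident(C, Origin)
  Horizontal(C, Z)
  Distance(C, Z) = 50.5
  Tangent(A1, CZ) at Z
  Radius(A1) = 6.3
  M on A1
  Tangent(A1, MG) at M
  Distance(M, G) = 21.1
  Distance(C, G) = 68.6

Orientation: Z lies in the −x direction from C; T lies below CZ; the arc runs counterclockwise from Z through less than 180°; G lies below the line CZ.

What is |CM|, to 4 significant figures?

56.43

Checks: |TM| = 6.300 ✓; ∠(TM, MG) = 90.00° ✓; |MG| = 21.10 ✓; |CG| = 68.60 ✓.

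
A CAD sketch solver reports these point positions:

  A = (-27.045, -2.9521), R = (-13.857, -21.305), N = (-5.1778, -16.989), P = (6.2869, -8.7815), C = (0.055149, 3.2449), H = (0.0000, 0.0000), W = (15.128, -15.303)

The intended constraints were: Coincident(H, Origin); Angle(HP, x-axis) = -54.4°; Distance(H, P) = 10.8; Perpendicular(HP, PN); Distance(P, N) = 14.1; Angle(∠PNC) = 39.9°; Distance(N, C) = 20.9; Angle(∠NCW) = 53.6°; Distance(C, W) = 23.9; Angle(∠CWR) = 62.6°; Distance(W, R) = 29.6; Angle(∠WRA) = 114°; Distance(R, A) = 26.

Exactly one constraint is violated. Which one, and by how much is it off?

Distance(R, A) = 26 — off by 3.40.

H = (0.00, 0.00) ✓; HP at -54.40° ✓; |HP| = 10.80 ✓; ∠(HP, PN) = 90.00° ✓; |PN| = 14.10 ✓; ∠PNC = 39.90° ✓; |NC| = 20.90 ✓; ∠NCW = 53.60° ✓; |CW| = 23.90 ✓; ∠CWR = 62.60° ✓; |WR| = 29.60 ✓; ∠WRA = 114.0° ✓; |RA| = 22.60 ✗.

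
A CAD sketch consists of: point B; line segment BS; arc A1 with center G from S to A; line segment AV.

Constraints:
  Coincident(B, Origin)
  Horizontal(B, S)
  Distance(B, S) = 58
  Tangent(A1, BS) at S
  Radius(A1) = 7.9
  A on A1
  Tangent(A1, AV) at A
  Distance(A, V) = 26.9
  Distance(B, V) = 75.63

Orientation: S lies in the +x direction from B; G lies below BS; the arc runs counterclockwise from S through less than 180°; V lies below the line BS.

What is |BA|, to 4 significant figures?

53.11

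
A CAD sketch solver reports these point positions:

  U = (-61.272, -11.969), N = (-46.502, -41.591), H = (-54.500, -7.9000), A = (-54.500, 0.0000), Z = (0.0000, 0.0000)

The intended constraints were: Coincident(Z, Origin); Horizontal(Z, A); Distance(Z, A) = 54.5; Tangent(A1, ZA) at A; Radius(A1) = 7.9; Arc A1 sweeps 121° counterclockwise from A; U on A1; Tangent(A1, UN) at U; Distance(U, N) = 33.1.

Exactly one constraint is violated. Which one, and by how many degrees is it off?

Tangent(A1, UN) at U — off by 4.50°.

Z = (0.00, 0.00) ✓; Z.y = 0.00, A.y = 0.00 ✓; |ZA| = 54.50 ✓; ∠(HA, AZ) = 90.00° ✓; |HA| = 7.900 ✓; bearing(H→U) − bearing(H→A) = 121.0° ✓; |HU| = 7.900 ✓; ∠(HU, UN) = 94.50° ✗; |UN| = 33.10 ✓.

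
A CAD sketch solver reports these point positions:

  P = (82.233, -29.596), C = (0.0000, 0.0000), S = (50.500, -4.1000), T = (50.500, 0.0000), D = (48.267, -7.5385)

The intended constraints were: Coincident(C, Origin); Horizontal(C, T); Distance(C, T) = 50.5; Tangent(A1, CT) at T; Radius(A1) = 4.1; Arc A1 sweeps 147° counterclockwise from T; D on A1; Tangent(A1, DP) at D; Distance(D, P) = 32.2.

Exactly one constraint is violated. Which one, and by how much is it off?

Distance(D, P) = 32.2 — off by 8.30.

C = (0.00, 0.00) ✓; C.y = 0.00, T.y = 0.00 ✓; |CT| = 50.50 ✓; ∠(ST, TC) = 90.00° ✓; |ST| = 4.100 ✓; bearing(S→D) − bearing(S→T) = 147.0° ✓; |SD| = 4.100 ✓; ∠(SD, DP) = 90.00° ✓; |DP| = 40.50 ✗.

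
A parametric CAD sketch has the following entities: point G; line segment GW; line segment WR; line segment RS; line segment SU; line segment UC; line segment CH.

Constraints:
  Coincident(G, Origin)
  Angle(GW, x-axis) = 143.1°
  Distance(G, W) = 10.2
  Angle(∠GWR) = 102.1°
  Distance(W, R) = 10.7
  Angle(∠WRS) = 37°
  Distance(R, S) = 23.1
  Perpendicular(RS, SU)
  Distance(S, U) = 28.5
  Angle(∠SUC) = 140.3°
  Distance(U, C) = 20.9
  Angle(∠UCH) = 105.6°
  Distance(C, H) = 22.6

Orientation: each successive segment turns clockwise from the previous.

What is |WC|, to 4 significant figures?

38.16

G is at the origin; GW runs at 143.1° with length 10.2, so W = (-8.157, 6.124). ∠GWR = 102.1° gives WR at 65.20° from the x-axis; with |WR| = 10.7, R = (-3.669, 15.84). ∠WRS = 37.0° gives RS at -77.80° from the x-axis; with |RS| = 23.1, S = (1.213, -6.741). The perpendicularity gives SU at right angles to RS, so SU runs at -167.8°; with |SU| = 28.5, U = (-26.64, -12.76). ∠SUC = 140.3° gives UC at 152.5° from the x-axis; with |UC| = 20.9, C = (-45.18, -3.113). Then |WC| = |C − W| = 38.16.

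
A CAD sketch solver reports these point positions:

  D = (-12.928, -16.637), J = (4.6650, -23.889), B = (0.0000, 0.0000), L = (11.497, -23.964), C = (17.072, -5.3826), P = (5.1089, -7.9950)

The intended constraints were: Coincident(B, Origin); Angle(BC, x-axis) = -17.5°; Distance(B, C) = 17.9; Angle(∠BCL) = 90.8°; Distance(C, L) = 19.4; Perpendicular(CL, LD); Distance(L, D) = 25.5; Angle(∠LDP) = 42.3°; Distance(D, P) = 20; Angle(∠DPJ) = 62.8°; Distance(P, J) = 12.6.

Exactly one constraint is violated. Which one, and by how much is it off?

Distance(P, J) = 12.6 — off by 3.30.

B = (0.00, 0.00) ✓; BC at -17.50° ✓; |BC| = 17.90 ✓; ∠BCL = 90.80° ✓; |CL| = 19.40 ✓; ∠(CL, LD) = 90.00° ✓; |LD| = 25.50 ✓; ∠LDP = 42.30° ✓; |DP| = 20.00 ✓; ∠DPJ = 62.80° ✓; |PJ| = 15.90 ✗.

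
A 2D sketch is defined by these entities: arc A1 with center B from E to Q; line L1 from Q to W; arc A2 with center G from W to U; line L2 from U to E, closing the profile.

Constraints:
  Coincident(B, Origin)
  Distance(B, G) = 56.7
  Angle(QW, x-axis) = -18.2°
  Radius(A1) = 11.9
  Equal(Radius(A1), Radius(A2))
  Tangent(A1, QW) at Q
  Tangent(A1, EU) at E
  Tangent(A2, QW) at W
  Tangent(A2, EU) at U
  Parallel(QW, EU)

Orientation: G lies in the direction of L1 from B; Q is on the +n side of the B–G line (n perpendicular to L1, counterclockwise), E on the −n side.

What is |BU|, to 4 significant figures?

57.94

The slot axis is L1's direction at -18.2°, so u = (cos -18.2°, sin -18.2°) = (0.9500, -0.3123) and n = (−sin -18.2°, cos -18.2°) = (0.3123, 0.9500). B is at the origin and G lies 56.7 along u from B, so G = 56.7·u = (53.86, -17.71). Tangency of A1 to both parallel lines with radius 11.9 puts Q and E at B ± 11.9·n: Q = (3.717, 11.30), E = (-3.717, -11.30). Equal radii place W and U the same way about G: W = G + 11.9·n = (57.58, -6.405), U = G − 11.9·n = (50.15, -29.01). Then |BU| = |U − B| = 57.94.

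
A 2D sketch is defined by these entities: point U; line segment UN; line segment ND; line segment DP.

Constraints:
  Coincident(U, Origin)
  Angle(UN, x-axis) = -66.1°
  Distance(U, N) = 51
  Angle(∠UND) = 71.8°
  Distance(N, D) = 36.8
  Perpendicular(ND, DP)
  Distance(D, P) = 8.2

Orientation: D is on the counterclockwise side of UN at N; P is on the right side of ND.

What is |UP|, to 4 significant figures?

60.37

U is at the origin; UN runs at -66.1° with length 51.0, so N = 51.0·(cos -66.1°, sin -66.1°) = (20.66, -46.63). ∠UND = 71.8°, so ND runs at -66.1° + (180° − 71.8°) = 42.10° from the x-axis; with |ND| = 36.8, D = N + 36.8·(cos 42.10°, sin 42.10°) = (47.97, -21.96). ND ⟂ DP; with |DP| = 8.2 on the right of ND, P = D + 8.2·(0.6704, -0.7420) = (53.46, -28.04). Then |UP| = |P − U| = 60.37.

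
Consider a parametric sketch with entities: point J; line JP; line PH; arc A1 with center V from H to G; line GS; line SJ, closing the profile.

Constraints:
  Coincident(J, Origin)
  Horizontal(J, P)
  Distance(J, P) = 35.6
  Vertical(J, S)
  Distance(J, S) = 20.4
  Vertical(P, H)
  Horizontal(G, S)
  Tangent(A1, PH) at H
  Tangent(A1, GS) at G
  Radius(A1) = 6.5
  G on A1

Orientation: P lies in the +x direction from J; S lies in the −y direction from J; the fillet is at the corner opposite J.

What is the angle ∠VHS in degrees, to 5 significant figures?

10.347°

J is at the origin; J and P share the same y with |JP| = 35.6 and P on the +x side, so P = (35.600, 0.0000). JS is vertical with |JS| = 20.4 and S on the −y side, so S = (0.0000, -20.400). The virtual corner opposite J is at (35.600, -20.400). Since A1 is tangent to PH there, VH ⟂ PH and tangency of A1 to GS means the radius VG is perpendicular to GS, with radius 6.5, so the center V sits 6.5 in from both sides at V = (29.100, -13.900). That places the tangent points at H = (35.600, -13.900) on PH and G = (29.100, -20.400) on GS. Then cos ∠VHS = HV·HS / (|HV||HS|), giving 10.347°.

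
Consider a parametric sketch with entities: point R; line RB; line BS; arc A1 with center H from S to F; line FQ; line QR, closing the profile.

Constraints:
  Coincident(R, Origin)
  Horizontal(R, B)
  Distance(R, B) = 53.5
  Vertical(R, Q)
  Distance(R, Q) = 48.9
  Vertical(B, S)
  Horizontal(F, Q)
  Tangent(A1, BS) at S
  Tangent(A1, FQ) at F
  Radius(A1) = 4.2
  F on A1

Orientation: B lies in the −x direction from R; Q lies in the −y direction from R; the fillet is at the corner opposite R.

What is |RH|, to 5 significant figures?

66.548

RQ is vertical with |RQ| = 48.9 and Q on the −y side, so Q = (0.0000, -48.900). The virtual corner opposite R is at (-53.500, -48.900). Since A1 is tangent to BS there, HS ⟂ BS and A1 meets FQ tangentially, so HF is at right angles to FQ, with radius 4.2, so the center H sits 4.2 in from both sides at H = (-49.300, -44.700). Then |RH| = |H − R| = 66.548.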